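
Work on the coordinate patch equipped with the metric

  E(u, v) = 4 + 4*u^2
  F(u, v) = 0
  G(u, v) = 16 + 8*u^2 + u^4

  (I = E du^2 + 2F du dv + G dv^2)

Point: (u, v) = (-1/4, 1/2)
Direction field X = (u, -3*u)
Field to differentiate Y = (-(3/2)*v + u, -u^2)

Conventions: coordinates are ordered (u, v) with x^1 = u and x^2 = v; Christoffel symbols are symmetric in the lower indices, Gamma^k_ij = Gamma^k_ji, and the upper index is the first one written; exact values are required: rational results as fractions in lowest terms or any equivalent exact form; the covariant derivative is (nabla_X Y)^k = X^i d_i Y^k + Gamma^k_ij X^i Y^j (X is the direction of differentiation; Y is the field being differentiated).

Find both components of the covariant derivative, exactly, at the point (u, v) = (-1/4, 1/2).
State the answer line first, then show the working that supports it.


Answer: (nabla_X Y)^u = -12675/8704, (nabla_X Y)^v = -9/260

E = 17/4, F = 0, G = 4225/256 at the point
E_u = -2, E_v = 0, F_u = 0, F_v = 0, G_u = -65/16, G_v = 0
EG - F^2 = 71825/1024;  g^inv = (1024/71825) * [[4225/256, 0], [0, 17/4]]
first-kind symbols [ij,l] = (1/2)(d_i g_jl + d_j g_il - d_l g_ij): [uu,u] = E_u/2 = -1, [uu,v] = F_u - E_v/2 = 0, [uv,u] = E_v/2 = 0, [uv,v] = G_u/2 = -65/32, [vv,u] = F_v - G_u/2 = 65/32, [vv,v] = G_v/2 = 0
Gamma^u_ij = (G*[ij,u] - F*[ij,v])/(EG - F^2), Gamma^v_ij = (E*[ij,v] - F*[ij,u])/(EG - F^2)
Gamma_uuu = -4/17, Gamma_uuv = 0, Gamma_uvv = 65/136, Gamma_vuu = 0, Gamma_vuv = -8/65, Gamma_vvv = 0
X = (-1/4, 3/4), Y = (-1, -1/16) at the point


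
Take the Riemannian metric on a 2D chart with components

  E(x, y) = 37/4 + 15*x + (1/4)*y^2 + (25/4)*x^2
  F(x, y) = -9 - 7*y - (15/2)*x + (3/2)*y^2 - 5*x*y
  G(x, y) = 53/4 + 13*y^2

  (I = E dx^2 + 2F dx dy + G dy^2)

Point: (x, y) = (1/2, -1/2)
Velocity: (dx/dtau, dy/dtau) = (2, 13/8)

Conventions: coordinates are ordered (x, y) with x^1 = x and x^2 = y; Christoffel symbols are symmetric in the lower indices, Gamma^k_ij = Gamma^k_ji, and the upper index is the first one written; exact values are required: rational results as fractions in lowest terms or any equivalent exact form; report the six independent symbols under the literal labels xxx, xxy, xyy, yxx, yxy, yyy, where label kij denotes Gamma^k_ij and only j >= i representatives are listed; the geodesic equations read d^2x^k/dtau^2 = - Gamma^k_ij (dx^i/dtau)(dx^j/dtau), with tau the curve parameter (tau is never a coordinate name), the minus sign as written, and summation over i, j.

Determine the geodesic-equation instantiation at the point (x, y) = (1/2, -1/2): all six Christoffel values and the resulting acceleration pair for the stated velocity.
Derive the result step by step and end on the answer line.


E = 147/8, F = -61/8, G = 33/2 at the point
E_x = 85/4, E_y = -1/4, F_x = -5, F_y = -11, G_x = 0, G_y = -13
EG - F^2 = 15683/64;  g^inv = (64/15683) * [[33/2, 61/8], [61/8, 147/8]]
first-kind symbols [ij,l] = (1/2)(d_i g_jl + d_j g_il - d_l g_ij): [xx,x] = E_x/2 = 85/8, [xx,y] = F_x - E_y/2 = -39/8, [xy,x] = E_y/2 = -1/8, [xy,y] = G_x/2 = 0, [yy,x] = F_y - G_x/2 = -11, [yy,y] = G_y/2 = -13/2
Gamma^x_ij = (G*[ij,x] - F*[ij,y])/(EG - F^2), Gamma^y_ij = (E*[ij,y] - F*[ij,x])/(EG - F^2)
Gamma_xxx = 8841/15683, Gamma_xxy = -132/15683, Gamma_xyy = -14788/15683, Gamma_yxx = -548/15683, Gamma_yxy = -61/15683, Gamma_yyy = -13012/15683
d^2x/dtau^2 = -(Gamma_xxx*(2)^2 + 2*Gamma_xxy*(2)*(13/8) + Gamma_xyy*(13/8)^2) = 72697/250928
d^2y/dtau^2 = -(Gamma_yxx*(2)^2 + 2*Gamma_yxy*(2)*(13/8) + Gamma_yyy*(13/8)^2) = 591173/250928

Answer: Gamma_xxx = 8841/15683, Gamma_xxy = -132/15683, Gamma_xyy = -14788/15683, Gamma_yxx = -548/15683, Gamma_yxy = -61/15683, Gamma_yyy = -13012/15683; accelerations (d^2x/dtau^2, d^2y/dtau^2) = (72697/250928, 591173/250928)


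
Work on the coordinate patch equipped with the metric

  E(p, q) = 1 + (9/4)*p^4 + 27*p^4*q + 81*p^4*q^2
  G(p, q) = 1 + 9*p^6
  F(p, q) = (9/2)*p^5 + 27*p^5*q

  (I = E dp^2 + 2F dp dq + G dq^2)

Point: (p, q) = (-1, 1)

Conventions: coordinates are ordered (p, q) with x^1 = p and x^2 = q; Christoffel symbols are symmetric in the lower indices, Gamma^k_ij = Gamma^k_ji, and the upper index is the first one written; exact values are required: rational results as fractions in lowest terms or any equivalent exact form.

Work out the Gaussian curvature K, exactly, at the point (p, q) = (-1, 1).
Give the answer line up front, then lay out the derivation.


Answer: K = -1296/231361

E = 445/4, F = -63/2, G = 10, EG - F^2 = 481/4 at the point
E_p = -441, E_q = 189, F_p = 315/2, F_q = -27, G_p = -54, G_q = 0
E_qq = 162, F_pq = 135, G_pp = 270
Brioschi: K = (det M1 - det M2) / (EG - F^2)^2 with the standard first/second-derivative matrices M1, M2.
M1 = [[-E_qq/2 + F_pq - G_pp/2, E_p/2, F_p - E_q/2], [F_q - G_p/2, E, F], [G_q/2, F, G]] = [[-81, -441/2, 63], [0, 445/4, -63/2], [0, -63/2, 10]]; det M1 = -38961/4
M2 = [[0, E_q/2, G_p/2], [E_q/2, E, F], [G_p/2, F, G]] = [[0, 189/2, -27], [189/2, 445/4, -63/2], [-27, -63/2, 10]]; det M2 = -38637/4
det M1 - det M2 = -81; K = -81 / (481/4)^2 = -1296/231361


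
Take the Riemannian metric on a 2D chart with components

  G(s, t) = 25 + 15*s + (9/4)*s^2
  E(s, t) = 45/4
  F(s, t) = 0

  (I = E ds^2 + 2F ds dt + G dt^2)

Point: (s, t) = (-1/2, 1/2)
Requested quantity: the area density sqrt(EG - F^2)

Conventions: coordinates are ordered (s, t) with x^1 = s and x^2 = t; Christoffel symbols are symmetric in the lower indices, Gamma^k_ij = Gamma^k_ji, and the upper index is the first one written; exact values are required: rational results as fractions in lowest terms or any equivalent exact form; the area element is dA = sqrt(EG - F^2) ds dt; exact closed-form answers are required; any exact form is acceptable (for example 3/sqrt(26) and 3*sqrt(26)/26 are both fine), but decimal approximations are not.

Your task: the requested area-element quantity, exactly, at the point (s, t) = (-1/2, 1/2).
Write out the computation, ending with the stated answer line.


E = 45/4, F = 0, G = 289/16; EG - F^2 = 13005/64

Answer: sqrt(EG - F^2) = 51*sqrt(5)/8


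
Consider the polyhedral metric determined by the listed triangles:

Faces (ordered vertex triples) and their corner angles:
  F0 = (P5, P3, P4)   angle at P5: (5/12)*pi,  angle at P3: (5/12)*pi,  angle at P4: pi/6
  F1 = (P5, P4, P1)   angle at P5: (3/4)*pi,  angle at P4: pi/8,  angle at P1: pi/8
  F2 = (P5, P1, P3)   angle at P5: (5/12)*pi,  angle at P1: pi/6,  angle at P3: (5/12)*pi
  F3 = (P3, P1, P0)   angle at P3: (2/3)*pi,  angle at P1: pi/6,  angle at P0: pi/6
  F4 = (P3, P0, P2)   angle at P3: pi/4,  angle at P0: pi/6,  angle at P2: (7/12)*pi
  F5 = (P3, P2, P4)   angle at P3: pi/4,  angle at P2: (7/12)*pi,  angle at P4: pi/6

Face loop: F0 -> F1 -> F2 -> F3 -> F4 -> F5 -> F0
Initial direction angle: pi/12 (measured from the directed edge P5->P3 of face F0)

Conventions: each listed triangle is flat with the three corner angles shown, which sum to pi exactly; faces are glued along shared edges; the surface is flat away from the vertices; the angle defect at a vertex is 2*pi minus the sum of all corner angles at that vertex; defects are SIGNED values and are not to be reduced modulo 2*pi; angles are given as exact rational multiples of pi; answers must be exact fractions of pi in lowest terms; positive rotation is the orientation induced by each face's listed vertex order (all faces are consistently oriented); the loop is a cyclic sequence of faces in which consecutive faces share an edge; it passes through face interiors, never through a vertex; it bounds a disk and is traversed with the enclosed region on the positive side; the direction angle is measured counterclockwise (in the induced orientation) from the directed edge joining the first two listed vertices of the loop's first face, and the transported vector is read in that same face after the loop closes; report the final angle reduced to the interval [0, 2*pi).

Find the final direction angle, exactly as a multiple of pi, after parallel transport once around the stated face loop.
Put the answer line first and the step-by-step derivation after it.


Answer: final direction angle = pi/2

enclosed vertex P3: corner angles sum to 2*pi, defect = 2*pi - 2*pi = 0
enclosed vertex P5: corner angles sum to (19/12)*pi, defect = 2*pi - (19/12)*pi = (5/12)*pi
by Gauss-Bonnet the loop rotates the vector by the enclosed defect sum (positive orientation, mod 2*pi)
final angle = pi/12 + (5/12)*pi = pi/2 (mod 2*pi)


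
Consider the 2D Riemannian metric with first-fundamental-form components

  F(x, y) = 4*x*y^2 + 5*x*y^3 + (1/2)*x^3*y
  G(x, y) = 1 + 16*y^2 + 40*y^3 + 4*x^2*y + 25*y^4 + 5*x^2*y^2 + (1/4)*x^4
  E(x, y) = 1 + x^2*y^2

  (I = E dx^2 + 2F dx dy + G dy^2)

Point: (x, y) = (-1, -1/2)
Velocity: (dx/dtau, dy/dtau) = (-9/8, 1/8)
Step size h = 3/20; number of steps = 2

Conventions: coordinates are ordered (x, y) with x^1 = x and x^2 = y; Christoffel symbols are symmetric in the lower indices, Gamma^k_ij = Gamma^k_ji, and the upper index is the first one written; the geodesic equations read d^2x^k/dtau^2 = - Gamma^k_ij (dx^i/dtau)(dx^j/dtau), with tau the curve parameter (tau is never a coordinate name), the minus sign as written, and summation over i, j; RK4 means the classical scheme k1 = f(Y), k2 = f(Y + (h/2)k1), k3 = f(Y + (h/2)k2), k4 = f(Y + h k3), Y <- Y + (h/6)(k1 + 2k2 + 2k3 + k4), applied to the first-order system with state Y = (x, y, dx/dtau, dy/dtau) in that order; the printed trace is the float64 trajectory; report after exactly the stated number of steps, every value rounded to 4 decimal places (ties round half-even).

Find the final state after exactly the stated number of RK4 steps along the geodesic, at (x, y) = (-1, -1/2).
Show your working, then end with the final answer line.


f(Y) = (dx/dtau, dy/dtau, -Gamma^x_ij Y'^i Y'^j, -Gamma^y_ij Y'^i Y'^j) with the Gammas evaluated at the stage position; h = 0.150000; intermediate values shown to 6 dp
step 0: x = -1.0000, y = -0.5000, dx/dtau = -1.1250, dy/dtau = 0.1250
step 1:
  k1: at (x, y) = (-1.000000, -0.500000), (dx/dtau, dy/dtau) = (-1.125000, 0.125000); Gamma_xxx = -0.190476, Gamma_xxy = -0.380952, Gamma_xyy = -0.380952, Gamma_yxx = 0.095238, Gamma_yxy = 0.190476, Gamma_yyy = 0.190476; k1 = (-1.125000, 0.125000, 0.139881, -0.069940)
  k2: at (x, y) = (-1.084375, -0.490625), (dx/dtau, dy/dtau) = (-1.114509, 0.119754); Gamma_xxx = -0.198907, Gamma_xxy = -0.439622, Gamma_xyy = -0.367407, Gamma_yxx = 0.063932, Gamma_yxy = 0.141302, Gamma_yyy = 0.118091; k2 = (-1.114509, 0.119754, 0.134987, -0.043387)
  k3: at (x, y) = (-1.083588, -0.491018), (dx/dtau, dy/dtau) = (-1.114876, 0.121746); Gamma_xxx = -0.199049, Gamma_xxy = -0.439265, Gamma_xyy = -0.368971, Gamma_yxx = 0.064158, Gamma_yxy = 0.141586, Gamma_yyy = 0.118928; k3 = (-1.114876, 0.121746, 0.133632, -0.043073)
  k4: at (x, y) = (-1.167231, -0.481738), (dx/dtau, dy/dtau) = (-1.104955, 0.118539); Gamma_xxx = -0.204675, Gamma_xxy = -0.495919, Gamma_xyy = -0.347279, Gamma_yxx = 0.031078, Gamma_yxy = 0.075301, Gamma_yyy = 0.052731; k4 = (-1.104955, 0.118539, 0.124861, -0.018959)
  Y <- Y + (h/6)(k1 + 2k2 + 2k3 + k4): x = -1.1672, y = -0.4818, dx/dtau = -1.1050, dy/dtau = 0.1185
step 2:
  k1: at (x, y) = (-1.167218, -0.481837), (dx/dtau, dy/dtau) = (-1.104950, 0.118455); Gamma_xxx = -0.204739, Gamma_xxy = -0.495967, Gamma_xyy = -0.347735, Gamma_yxx = 0.031058, Gamma_yxy = 0.075236, Gamma_yyy = 0.052750; k1 = (-1.104950, 0.118455, 0.125018, -0.018965)
  k2: at (x, y) = (-1.250089, -0.472952), (dx/dtau, dy/dtau) = (-1.095574, 0.117032); Gamma_xxx = -0.207188, Gamma_xxy = -0.547631, Gamma_xyy = -0.319585, Gamma_yxx = -0.002794, Gamma_yxy = -0.007384, Gamma_yyy = -0.004309; k2 = (-1.095574, 0.117032, 0.112630, 0.001519)
  k3: at (x, y) = (-1.249386, -0.473059), (dx/dtau, dy/dtau) = (-1.096503, 0.118568); Gamma_xxx = -0.207203, Gamma_xxy = -0.547239, Gamma_xyy = -0.320003, Gamma_yxx = -0.002514, Gamma_yxy = -0.006640, Gamma_yyy = -0.003883; k3 = (-1.096503, 0.118568, 0.111329, 0.001351)
  k4: at (x, y) = (-1.331694, -0.464051), (dx/dtau, dy/dtau) = (-1.088251, 0.118657); Gamma_xxx = -0.205809, Gamma_xxy = -0.590613, Gamma_xyy = -0.284070, Gamma_yxx = -0.035707, Gamma_yxy = -0.102470, Gamma_yyy = -0.049285; k4 = (-1.088251, 0.118657, 0.095207, 0.016518)
  Y <- Y + (h/6)(k1 + 2k2 + 2k3 + k4): x = -1.3317, y = -0.4641, dx/dtau = -1.0882, dy/dtau = 0.1185

Answer: x = -1.3317, y = -0.4641, dx/dtau = -1.0882, dy/dtau = 0.1185


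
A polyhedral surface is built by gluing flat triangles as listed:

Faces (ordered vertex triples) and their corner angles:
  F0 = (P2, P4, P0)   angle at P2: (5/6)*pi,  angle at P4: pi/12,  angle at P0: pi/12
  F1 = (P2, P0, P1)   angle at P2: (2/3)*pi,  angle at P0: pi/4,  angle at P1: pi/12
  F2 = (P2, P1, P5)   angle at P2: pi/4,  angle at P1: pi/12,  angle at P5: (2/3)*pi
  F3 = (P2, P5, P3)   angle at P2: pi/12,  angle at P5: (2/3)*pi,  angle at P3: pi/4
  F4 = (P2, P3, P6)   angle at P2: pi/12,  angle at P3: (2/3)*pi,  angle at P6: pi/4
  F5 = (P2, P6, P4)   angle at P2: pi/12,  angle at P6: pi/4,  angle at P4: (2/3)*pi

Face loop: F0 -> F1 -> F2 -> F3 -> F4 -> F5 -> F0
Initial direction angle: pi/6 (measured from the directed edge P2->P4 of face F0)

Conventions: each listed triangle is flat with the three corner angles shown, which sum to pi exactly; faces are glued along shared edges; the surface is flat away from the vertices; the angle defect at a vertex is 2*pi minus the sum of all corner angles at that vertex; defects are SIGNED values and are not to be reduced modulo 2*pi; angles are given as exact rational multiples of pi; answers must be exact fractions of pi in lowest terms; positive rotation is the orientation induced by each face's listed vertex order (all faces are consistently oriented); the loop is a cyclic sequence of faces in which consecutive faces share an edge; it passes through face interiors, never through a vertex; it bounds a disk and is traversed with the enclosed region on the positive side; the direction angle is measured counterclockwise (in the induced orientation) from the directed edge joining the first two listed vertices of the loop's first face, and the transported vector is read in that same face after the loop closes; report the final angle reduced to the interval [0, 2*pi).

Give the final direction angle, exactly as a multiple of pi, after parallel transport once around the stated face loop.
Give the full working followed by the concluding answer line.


enclosed vertex P2: corner angles sum to 2*pi, defect = 2*pi - 2*pi = 0
final direction = starting direction + enclosed defect total, reduced mod 2*pi (induced orientation)
final angle = pi/6 + 0 = pi/6 (mod 2*pi)

Answer: final direction angle = pi/6


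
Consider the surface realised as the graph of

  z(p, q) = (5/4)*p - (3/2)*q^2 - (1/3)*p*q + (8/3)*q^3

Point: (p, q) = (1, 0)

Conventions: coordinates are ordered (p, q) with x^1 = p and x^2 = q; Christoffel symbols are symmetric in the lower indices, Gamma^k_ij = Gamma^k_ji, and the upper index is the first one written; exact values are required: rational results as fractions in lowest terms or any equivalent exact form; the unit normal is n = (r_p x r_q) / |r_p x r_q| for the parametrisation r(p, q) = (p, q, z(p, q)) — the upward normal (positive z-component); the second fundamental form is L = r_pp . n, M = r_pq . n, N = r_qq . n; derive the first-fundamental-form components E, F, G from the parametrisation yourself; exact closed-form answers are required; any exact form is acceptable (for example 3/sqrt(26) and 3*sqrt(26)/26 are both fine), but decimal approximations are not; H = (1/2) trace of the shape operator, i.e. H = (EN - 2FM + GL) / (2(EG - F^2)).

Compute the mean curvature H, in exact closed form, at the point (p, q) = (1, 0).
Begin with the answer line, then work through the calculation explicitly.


Answer: H = -6882*sqrt(385)/148225

z_p = 5/4, z_q = -1/3, z_pp = 0, z_pq = -1/3, z_qq = -3
E = 41/16, F = -5/12, G = 10/9; answer radicand W^2 = 385/144
unnormalised second-form numerators: l = 0, m = -1/3, n = -3; L = l/sqrt(385/144), and similarly M = m/sqrt(W^2), N = n/sqrt(W^2)
H = (E*n - 2*F*m + G*l) / (2*(EG - F^2)*sqrt(W^2)); E*n - 2*F*m + G*l = -1147/144, EG - F^2 = 385/144, so H = (-1147/770)/sqrt(385/144)


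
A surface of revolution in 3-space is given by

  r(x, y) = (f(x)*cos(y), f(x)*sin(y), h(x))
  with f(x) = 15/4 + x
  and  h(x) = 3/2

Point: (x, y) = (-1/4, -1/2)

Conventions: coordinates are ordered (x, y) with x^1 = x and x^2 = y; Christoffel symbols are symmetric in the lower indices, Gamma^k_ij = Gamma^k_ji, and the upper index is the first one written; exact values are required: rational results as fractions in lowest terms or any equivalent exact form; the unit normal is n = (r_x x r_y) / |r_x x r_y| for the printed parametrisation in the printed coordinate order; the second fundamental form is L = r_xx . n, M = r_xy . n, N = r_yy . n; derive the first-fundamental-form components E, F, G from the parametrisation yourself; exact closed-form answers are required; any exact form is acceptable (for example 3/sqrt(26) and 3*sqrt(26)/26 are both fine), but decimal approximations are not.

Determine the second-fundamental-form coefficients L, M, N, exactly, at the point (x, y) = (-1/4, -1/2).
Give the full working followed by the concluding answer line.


f = 7/2, f' = 1, f'' = 0, h' = 0, h'' = 0
E = 1, F = 0, G = 49/4; answer radicand W^2 = 1
unnormalised second-form numerators: l = 0, m = 0, n = 0; L = l/sqrt(1), and similarly M = m/sqrt(W^2), N = n/sqrt(W^2)

Answer: L = 0, M = 0, N = 0


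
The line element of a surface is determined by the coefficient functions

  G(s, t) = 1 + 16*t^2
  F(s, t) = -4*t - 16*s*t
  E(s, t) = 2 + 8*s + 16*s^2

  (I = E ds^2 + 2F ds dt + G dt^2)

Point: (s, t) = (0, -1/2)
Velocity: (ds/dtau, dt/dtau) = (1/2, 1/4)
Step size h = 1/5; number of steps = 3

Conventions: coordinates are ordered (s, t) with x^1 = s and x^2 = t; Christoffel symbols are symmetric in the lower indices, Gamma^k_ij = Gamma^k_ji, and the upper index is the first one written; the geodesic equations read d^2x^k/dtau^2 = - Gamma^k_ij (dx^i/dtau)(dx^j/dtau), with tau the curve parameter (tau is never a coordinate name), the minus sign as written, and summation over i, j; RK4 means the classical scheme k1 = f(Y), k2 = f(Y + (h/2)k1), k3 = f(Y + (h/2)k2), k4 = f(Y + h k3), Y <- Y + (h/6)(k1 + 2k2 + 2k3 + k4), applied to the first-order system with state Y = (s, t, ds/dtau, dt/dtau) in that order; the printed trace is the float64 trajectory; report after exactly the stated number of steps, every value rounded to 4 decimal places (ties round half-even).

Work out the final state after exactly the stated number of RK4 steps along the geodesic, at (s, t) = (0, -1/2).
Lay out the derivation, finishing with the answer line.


f(Y) = (ds/dtau, dt/dtau, -Gamma^s_ij Y'^i Y'^j, -Gamma^t_ij Y'^i Y'^j) with the Gammas evaluated at the stage position; h = 0.200000; intermediate values shown to 6 dp
step 0: s = 0.0000, t = -0.5000, ds/dtau = 0.5000, dt/dtau = 0.2500
step 1:
  k1: at (s, t) = (0.000000, -0.500000), (ds/dtau, dt/dtau) = (0.500000, 0.250000); Gamma_sss = 0.666667, Gamma_sst = 0.000000, Gamma_stt = -0.666667, Gamma_tss = 1.333333, Gamma_tst = 0.000000, Gamma_ttt = -1.333333; k1 = (0.500000, 0.250000, -0.125000, -0.250000)
  k2: at (s, t) = (0.050000, -0.475000), (ds/dtau, dt/dtau) = (0.487500, 0.225000); Gamma_sss = 0.793388, Gamma_sst = 0.000000, Gamma_stt = -0.793388, Gamma_tss = 1.256198, Gamma_tst = 0.000000, Gamma_ttt = -1.256198; k2 = (0.487500, 0.225000, -0.148388, -0.234948)
  k3: at (s, t) = (0.048750, -0.477500), (ds/dtau, dt/dtau) = (0.485161, 0.226505); Gamma_sss = 0.786686, Gamma_sst = 0.000000, Gamma_stt = -0.786686, Gamma_tss = 1.257380, Gamma_tst = 0.000000, Gamma_ttt = -1.257380; k3 = (0.485161, 0.226505, -0.144811, -0.231454)
  k4: at (s, t) = (0.097032, -0.454699), (ds/dtau, dt/dtau) = (0.471038, 0.203709); Gamma_sss = 0.890551, Gamma_sst = 0.000000, Gamma_stt = -0.890551, Gamma_tss = 1.166845, Gamma_tst = 0.000000, Gamma_ttt = -1.166845; k4 = (0.471038, 0.203709, -0.160637, -0.210475)
  Y <- Y + (h/6)(k1 + 2k2 + 2k3 + k4): s = 0.0972, t = -0.4548, ds/dtau = 0.4709, dt/dtau = 0.2036
step 2:
  k1: at (s, t) = (0.097212, -0.454776), (ds/dtau, dt/dtau) = (0.470932, 0.203557); Gamma_sss = 0.890567, Gamma_sst = 0.000000, Gamma_stt = -0.890567, Gamma_tss = 1.166459, Gamma_tst = 0.000000, Gamma_ttt = -1.166459; k1 = (0.470932, 0.203557, -0.160606, -0.210361)
  k2: at (s, t) = (0.144305, -0.434420), (ds/dtau, dt/dtau) = (0.454872, 0.182521); Gamma_sss = 0.969529, Gamma_sst = 0.000000, Gamma_stt = -0.969529, Gamma_tss = 1.068165, Gamma_tst = 0.000000, Gamma_ttt = -1.068165; k2 = (0.454872, 0.182521, -0.168305, -0.185427)
  k3: at (s, t) = (0.142699, -0.436524), (ds/dtau, dt/dtau) = (0.454102, 0.185015); Gamma_sss = 0.964233, Gamma_sst = 0.000000, Gamma_stt = -0.964233, Gamma_tss = 1.071840, Gamma_tst = 0.000000, Gamma_ttt = -1.071840; k3 = (0.454102, 0.185015, -0.165827, -0.184333)
  k4: at (s, t) = (0.188032, -0.417773), (ds/dtau, dt/dtau) = (0.437767, 0.166691); Gamma_sss = 1.021277, Gamma_sst = 0.000000, Gamma_stt = -1.021277, Gamma_tss = 0.974042, Gamma_tst = 0.000000, Gamma_ttt = -0.974042; k4 = (0.437767, 0.166691, -0.167340, -0.159601)
  Y <- Y + (h/6)(k1 + 2k2 + 2k3 + k4): s = 0.1881, t = -0.4179, ds/dtau = 0.4377, dt/dtau = 0.1666
step 3:
  k1: at (s, t) = (0.188100, -0.417932), (ds/dtau, dt/dtau) = (0.437725, 0.166575); Gamma_sss = 1.020977, Gamma_sst = 0.000000, Gamma_stt = -1.020977, Gamma_tss = 0.973976, Gamma_tst = 0.000000, Gamma_ttt = -0.973976; k1 = (0.437725, 0.166575, -0.167293, -0.159592)
  k2: at (s, t) = (0.231873, -0.401275), (ds/dtau, dt/dtau) = (0.420996, 0.150615); Gamma_sss = 1.057382, Gamma_sst = 0.000000, Gamma_stt = -1.057382, Gamma_tss = 0.880524, Gamma_tst = 0.000000, Gamma_ttt = -0.880524; k2 = (0.420996, 0.150615, -0.163421, -0.136087)
  k3: at (s, t) = (0.230200, -0.402870), (ds/dtau, dt/dtau) = (0.421383, 0.152966); Gamma_sss = 1.054465, Gamma_sst = 0.000000, Gamma_stt = -1.054465, Gamma_tss = 0.884659, Gamma_tst = 0.000000, Gamma_ttt = -0.884659; k3 = (0.421383, 0.152966, -0.162562, -0.136384)
  k4: at (s, t) = (0.272377, -0.387339), (ds/dtau, dt/dtau) = (0.405213, 0.139298); Gamma_sss = 1.076158, Gamma_sst = 0.000000, Gamma_stt = -1.076158, Gamma_tss = 0.797964, Gamma_tst = 0.000000, Gamma_ttt = -0.797964; k4 = (0.405213, 0.139298, -0.155821, -0.115540)
  Y <- Y + (h/6)(k1 + 2k2 + 2k3 + k4): s = 0.2724, t = -0.3875, ds/dtau = 0.4052, dt/dtau = 0.1392

Answer: s = 0.2724, t = -0.3875, ds/dtau = 0.4052, dt/dtau = 0.1392


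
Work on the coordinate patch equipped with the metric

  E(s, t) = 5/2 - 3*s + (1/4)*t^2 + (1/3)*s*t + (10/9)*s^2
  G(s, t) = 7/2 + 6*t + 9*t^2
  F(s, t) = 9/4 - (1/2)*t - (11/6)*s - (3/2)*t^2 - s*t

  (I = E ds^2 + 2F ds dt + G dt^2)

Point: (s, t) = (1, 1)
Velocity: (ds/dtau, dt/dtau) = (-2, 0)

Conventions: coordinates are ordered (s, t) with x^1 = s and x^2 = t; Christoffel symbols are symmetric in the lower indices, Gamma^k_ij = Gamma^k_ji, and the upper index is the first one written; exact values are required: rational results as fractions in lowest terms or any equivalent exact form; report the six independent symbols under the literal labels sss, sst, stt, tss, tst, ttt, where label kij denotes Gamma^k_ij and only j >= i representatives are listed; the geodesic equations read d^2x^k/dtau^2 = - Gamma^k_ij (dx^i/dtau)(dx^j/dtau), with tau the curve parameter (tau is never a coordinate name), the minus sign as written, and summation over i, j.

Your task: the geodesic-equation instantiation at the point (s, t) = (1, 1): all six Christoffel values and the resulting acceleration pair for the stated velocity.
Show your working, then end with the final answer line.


E = 43/36, F = -31/12, G = 37/2 at the point
E_s = -4/9, E_t = 5/6, F_s = -17/6, F_t = -9/2, G_s = 0, G_t = 24
EG - F^2 = 2221/144;  g^inv = (144/2221) * [[37/2, 31/12], [31/12, 43/36]]
first-kind symbols [ij,l] = (1/2)(d_i g_jl + d_j g_il - d_l g_ij): [ss,s] = E_s/2 = -2/9, [ss,t] = F_s - E_t/2 = -13/4, [st,s] = E_t/2 = 5/12, [st,t] = G_s/2 = 0, [tt,s] = F_t - G_s/2 = -9/2, [tt,t] = G_t/2 = 12
Gamma^s_ij = (G*[ij,s] - F*[ij,t])/(EG - F^2), Gamma^t_ij = (E*[ij,t] - F*[ij,s])/(EG - F^2)
Gamma_sss = -1801/2221, Gamma_sst = 1110/2221, Gamma_stt = -7524/2221, Gamma_tss = -1925/6663, Gamma_tst = 155/2221, Gamma_ttt = 390/2221
d^2s/dtau^2 = -(Gamma_sss*(-2)^2 + 2*Gamma_sst*(-2)*(0) + Gamma_stt*(0)^2) = 7204/2221
d^2t/dtau^2 = -(Gamma_tss*(-2)^2 + 2*Gamma_tst*(-2)*(0) + Gamma_ttt*(0)^2) = 7700/6663

Answer: Gamma_sss = -1801/2221, Gamma_sst = 1110/2221, Gamma_stt = -7524/2221, Gamma_tss = -1925/6663, Gamma_tst = 155/2221, Gamma_ttt = 390/2221; accelerations (d^2s/dtau^2, d^2t/dtau^2) = (7204/2221, 7700/6663)


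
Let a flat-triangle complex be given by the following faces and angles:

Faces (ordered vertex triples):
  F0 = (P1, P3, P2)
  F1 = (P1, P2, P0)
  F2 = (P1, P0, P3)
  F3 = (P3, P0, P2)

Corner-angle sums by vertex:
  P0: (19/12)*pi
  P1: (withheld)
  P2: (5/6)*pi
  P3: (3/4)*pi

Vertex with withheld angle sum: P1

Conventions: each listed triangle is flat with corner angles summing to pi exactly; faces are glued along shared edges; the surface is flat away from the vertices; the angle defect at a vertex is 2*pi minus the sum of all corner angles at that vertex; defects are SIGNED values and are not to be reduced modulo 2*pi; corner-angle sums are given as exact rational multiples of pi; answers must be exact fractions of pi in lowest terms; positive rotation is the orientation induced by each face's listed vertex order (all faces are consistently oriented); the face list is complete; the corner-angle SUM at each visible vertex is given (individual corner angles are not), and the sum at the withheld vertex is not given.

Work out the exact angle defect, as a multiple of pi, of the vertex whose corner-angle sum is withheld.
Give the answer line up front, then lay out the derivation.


Answer: defect(P1) = (7/6)*pi

V = 4, E = 6, F = 4; chi = V - E + F = 2
Gauss-Bonnet: total defect = 2*pi*chi = 4*pi; visible defects sum to (17/6)*pi


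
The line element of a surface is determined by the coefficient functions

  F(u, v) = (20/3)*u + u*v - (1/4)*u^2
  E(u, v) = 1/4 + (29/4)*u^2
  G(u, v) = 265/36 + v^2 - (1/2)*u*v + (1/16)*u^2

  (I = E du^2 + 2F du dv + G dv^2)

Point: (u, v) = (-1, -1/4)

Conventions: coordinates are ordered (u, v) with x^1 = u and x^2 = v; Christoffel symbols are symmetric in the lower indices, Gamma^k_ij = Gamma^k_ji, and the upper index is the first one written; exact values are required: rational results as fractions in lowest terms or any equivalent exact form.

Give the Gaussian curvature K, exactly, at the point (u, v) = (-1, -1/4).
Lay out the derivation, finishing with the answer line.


E = 15/2, F = -20/3, G = 265/36, EG - F^2 = 775/72 at the point
E_u = -29/2, E_v = 0, F_u = 83/12, F_v = -1, G_u = 0, G_v = 0
E_vv = 0, F_uv = 1, G_uu = 1/8
Compute both Brioschi determinants and normalise by (EG - F^2)^2.
M1 = [[-E_vv/2 + F_uv - G_uu/2, E_u/2, F_u - E_v/2], [F_v - G_u/2, E, F], [G_v/2, F, G]] = [[15/16, -29/4, 83/12], [-1, 15/2, -20/3], [0, -20/3, 265/36]]; det M1 = 3265/1152
M2 = [[0, E_v/2, G_u/2], [E_v/2, E, F], [G_u/2, F, G]] = [[0, 0, 0], [0, 15/2, -20/3], [0, -20/3, 265/36]]; det M2 = 0
det M1 - det M2 = 3265/1152; K = 3265/1152 / (775/72)^2 = 5877/240250

Answer: K = 5877/240250


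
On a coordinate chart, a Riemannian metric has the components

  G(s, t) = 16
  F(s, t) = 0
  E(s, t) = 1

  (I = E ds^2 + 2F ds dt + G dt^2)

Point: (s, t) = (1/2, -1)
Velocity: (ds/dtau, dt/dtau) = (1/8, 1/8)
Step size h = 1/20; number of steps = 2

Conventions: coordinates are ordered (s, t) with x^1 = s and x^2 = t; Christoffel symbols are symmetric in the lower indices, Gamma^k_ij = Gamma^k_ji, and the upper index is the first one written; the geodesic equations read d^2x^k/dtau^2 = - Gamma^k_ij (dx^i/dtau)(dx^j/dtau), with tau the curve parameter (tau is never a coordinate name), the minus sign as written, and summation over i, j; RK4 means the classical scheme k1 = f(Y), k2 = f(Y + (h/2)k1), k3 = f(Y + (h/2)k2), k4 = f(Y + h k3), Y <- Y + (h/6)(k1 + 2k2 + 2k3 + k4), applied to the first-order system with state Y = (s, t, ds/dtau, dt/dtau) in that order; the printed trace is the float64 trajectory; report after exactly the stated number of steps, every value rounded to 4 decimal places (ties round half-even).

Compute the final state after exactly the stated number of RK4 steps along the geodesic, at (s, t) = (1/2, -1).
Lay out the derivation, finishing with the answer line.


f(Y) = (ds/dtau, dt/dtau, -Gamma^s_ij Y'^i Y'^j, -Gamma^t_ij Y'^i Y'^j) with the Gammas evaluated at the stage position; h = 0.050000; intermediate values shown to 6 dp
step 0: s = 0.5000, t = -1.0000, ds/dtau = 0.1250, dt/dtau = 0.1250
step 1:
  k1: at (s, t) = (0.500000, -1.000000), (ds/dtau, dt/dtau) = (0.125000, 0.125000); Gamma_sss = 0.000000, Gamma_sst = 0.000000, Gamma_stt = 0.000000, Gamma_tss = 0.000000, Gamma_tst = 0.000000, Gamma_ttt = 0.000000; k1 = (0.125000, 0.125000, 0.000000, 0.000000)
  k2: at (s, t) = (0.503125, -0.996875), (ds/dtau, dt/dtau) = (0.125000, 0.125000); Gamma_sss = 0.000000, Gamma_sst = 0.000000, Gamma_stt = 0.000000, Gamma_tss = 0.000000, Gamma_tst = 0.000000, Gamma_ttt = 0.000000; k2 = (0.125000, 0.125000, 0.000000, 0.000000)
  k3: at (s, t) = (0.503125, -0.996875), (ds/dtau, dt/dtau) = (0.125000, 0.125000); Gamma_sss = 0.000000, Gamma_sst = 0.000000, Gamma_stt = 0.000000, Gamma_tss = 0.000000, Gamma_tst = 0.000000, Gamma_ttt = 0.000000; k3 = (0.125000, 0.125000, 0.000000, 0.000000)
  k4: at (s, t) = (0.506250, -0.993750), (ds/dtau, dt/dtau) = (0.125000, 0.125000); Gamma_sss = 0.000000, Gamma_sst = 0.000000, Gamma_stt = 0.000000, Gamma_tss = 0.000000, Gamma_tst = 0.000000, Gamma_ttt = 0.000000; k4 = (0.125000, 0.125000, 0.000000, 0.000000)
  Y <- Y + (h/6)(k1 + 2k2 + 2k3 + k4): s = 0.5062, t = -0.9938, ds/dtau = 0.1250, dt/dtau = 0.1250
step 2:
  k1: at (s, t) = (0.506250, -0.993750), (ds/dtau, dt/dtau) = (0.125000, 0.125000); Gamma_sss = 0.000000, Gamma_sst = 0.000000, Gamma_stt = 0.000000, Gamma_tss = 0.000000, Gamma_tst = 0.000000, Gamma_ttt = 0.000000; k1 = (0.125000, 0.125000, 0.000000, 0.000000)
  k2: at (s, t) = (0.509375, -0.990625), (ds/dtau, dt/dtau) = (0.125000, 0.125000); Gamma_sss = 0.000000, Gamma_sst = 0.000000, Gamma_stt = 0.000000, Gamma_tss = 0.000000, Gamma_tst = 0.000000, Gamma_ttt = 0.000000; k2 = (0.125000, 0.125000, 0.000000, 0.000000)
  k3: at (s, t) = (0.509375, -0.990625), (ds/dtau, dt/dtau) = (0.125000, 0.125000); Gamma_sss = 0.000000, Gamma_sst = 0.000000, Gamma_stt = 0.000000, Gamma_tss = 0.000000, Gamma_tst = 0.000000, Gamma_ttt = 0.000000; k3 = (0.125000, 0.125000, 0.000000, 0.000000)
  k4: at (s, t) = (0.512500, -0.987500), (ds/dtau, dt/dtau) = (0.125000, 0.125000); Gamma_sss = 0.000000, Gamma_sst = 0.000000, Gamma_stt = 0.000000, Gamma_tss = 0.000000, Gamma_tst = 0.000000, Gamma_ttt = 0.000000; k4 = (0.125000, 0.125000, 0.000000, 0.000000)
  Y <- Y + (h/6)(k1 + 2k2 + 2k3 + k4): s = 0.5125, t = -0.9875, ds/dtau = 0.1250, dt/dtau = 0.1250

Answer: s = 0.5125, t = -0.9875, ds/dtau = 0.1250, dt/dtau = 0.1250


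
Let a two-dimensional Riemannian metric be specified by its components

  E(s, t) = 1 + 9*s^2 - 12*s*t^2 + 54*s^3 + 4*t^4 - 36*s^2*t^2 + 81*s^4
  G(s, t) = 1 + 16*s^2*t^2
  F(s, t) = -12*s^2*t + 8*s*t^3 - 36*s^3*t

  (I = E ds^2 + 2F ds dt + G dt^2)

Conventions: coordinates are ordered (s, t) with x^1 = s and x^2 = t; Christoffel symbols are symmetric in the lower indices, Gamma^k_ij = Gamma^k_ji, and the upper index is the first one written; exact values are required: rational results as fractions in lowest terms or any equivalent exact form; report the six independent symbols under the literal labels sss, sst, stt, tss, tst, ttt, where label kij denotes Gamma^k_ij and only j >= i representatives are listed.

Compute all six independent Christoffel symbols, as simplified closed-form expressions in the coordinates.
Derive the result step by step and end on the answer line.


E = 1 + 9*s^2 - 12*s*t^2 + 54*s^3 + 4*t^4 - 36*s^2*t^2 + 81*s^4; F = -12*s^2*t + 8*s*t^3 - 36*s^3*t; G = 1 + 16*s^2*t^2
Gamma^k_ij = (1/2) g^{kl} (d_i g_jl + d_j g_il - d_l g_ij), with g^inv = (1/(EG-F^2)) [[G, -F], [-F, E]]
first partials: E_s = 18*s - 12*t^2 + 162*s^2 - 72*s*t^2 + 324*s^3, E_t = -24*s*t + 16*t^3 - 72*s^2*t, F_s = -24*s*t + 8*t^3 - 108*s^2*t, F_t = -12*s^2 + 24*s*t^2 - 36*s^3, G_s = 32*s*t^2, G_t = 32*s^2*t
D = EG - F^2 = 1 + 9*s^2 - 12*s*t^2 + 54*s^3 + 4*t^4 - 20*s^2*t^2 + 81*s^4
expanded: Gamma^s_ss = (G E_s - 2F F_s + F E_t)/(2D), Gamma^s_st = (G E_t - F G_s)/(2D), Gamma^s_tt = (2G F_t - G G_s - F G_t)/(2D), Gamma^t_ss = (2E F_s - E E_t - F E_s)/(2D), Gamma^t_st = (E G_s - F E_t)/(2D), Gamma^t_tt = (E G_t - 2F F_t + F G_s)/(2D); substitute and cancel common factors

Answer: Gamma_sss = (162*s^3 + 81*s^2 - 36*s*t^2 + 9*s - 6*t^2)/(81*s^4 + 54*s^3 - 20*s^2*t^2 + 9*s^2 - 12*s*t^2 + 4*t^4 + 1), Gamma_sst = (-36*s^2*t - 12*s*t + 8*t^3)/(81*s^4 + 54*s^3 - 20*s^2*t^2 + 9*s^2 - 12*s*t^2 + 4*t^4 + 1), Gamma_stt = (-36*s^3 - 12*s^2 + 8*s*t^2)/(81*s^4 + 54*s^3 - 20*s^2*t^2 + 9*s^2 - 12*s*t^2 + 4*t^4 + 1), Gamma_tss = (-72*s^2*t - 12*s*t)/(81*s^4 + 54*s^3 - 20*s^2*t^2 + 9*s^2 - 12*s*t^2 + 4*t^4 + 1), Gamma_tst = 16*s*t^2/(81*s^4 + 54*s^3 - 20*s^2*t^2 + 9*s^2 - 12*s*t^2 + 4*t^4 + 1), Gamma_ttt = 16*s^2*t/(81*s^4 + 54*s^3 - 20*s^2*t^2 + 9*s^2 - 12*s*t^2 + 4*t^4 + 1)


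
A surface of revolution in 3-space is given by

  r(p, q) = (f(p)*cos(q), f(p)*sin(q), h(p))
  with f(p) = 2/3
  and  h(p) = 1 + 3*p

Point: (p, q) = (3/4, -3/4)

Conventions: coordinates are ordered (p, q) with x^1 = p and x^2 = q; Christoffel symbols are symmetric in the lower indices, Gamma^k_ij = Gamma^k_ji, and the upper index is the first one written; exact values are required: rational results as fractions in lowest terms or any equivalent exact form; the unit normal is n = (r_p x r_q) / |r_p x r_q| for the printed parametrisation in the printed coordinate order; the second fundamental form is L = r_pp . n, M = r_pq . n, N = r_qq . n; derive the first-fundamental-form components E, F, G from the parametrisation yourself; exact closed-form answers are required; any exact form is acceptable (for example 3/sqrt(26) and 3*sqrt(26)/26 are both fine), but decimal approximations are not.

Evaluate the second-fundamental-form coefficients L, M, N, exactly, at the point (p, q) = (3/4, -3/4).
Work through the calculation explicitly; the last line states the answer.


f = 2/3, f' = 0, f'' = 0, h' = 3, h'' = 0
E = 9, F = 0, G = 4/9; answer radicand W^2 = 9
unnormalised second-form numerators: l = 0, m = 0, n = 2; L = l/sqrt(9), and similarly M = m/sqrt(W^2), N = n/sqrt(W^2)

Answer: L = 0, M = 0, N = 2/3


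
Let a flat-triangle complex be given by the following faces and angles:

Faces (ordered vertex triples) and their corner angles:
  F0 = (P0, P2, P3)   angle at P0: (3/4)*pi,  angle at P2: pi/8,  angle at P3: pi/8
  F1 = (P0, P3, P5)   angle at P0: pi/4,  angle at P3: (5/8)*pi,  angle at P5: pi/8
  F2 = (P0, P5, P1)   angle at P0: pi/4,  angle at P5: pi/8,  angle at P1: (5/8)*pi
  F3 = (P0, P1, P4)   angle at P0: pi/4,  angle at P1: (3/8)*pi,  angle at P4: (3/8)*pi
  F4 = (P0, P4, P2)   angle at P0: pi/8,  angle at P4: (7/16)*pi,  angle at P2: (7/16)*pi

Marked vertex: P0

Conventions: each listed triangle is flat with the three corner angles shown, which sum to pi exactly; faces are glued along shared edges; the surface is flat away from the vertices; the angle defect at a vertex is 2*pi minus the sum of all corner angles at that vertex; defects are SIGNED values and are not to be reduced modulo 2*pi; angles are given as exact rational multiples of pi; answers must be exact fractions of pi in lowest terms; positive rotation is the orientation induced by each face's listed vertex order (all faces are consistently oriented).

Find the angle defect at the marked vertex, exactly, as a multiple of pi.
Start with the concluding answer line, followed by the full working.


Answer: defect(P0) = (3/8)*pi

Sum of corner angles at P0: (13/8)*pi
defect = 2*pi - (13/8)*pi


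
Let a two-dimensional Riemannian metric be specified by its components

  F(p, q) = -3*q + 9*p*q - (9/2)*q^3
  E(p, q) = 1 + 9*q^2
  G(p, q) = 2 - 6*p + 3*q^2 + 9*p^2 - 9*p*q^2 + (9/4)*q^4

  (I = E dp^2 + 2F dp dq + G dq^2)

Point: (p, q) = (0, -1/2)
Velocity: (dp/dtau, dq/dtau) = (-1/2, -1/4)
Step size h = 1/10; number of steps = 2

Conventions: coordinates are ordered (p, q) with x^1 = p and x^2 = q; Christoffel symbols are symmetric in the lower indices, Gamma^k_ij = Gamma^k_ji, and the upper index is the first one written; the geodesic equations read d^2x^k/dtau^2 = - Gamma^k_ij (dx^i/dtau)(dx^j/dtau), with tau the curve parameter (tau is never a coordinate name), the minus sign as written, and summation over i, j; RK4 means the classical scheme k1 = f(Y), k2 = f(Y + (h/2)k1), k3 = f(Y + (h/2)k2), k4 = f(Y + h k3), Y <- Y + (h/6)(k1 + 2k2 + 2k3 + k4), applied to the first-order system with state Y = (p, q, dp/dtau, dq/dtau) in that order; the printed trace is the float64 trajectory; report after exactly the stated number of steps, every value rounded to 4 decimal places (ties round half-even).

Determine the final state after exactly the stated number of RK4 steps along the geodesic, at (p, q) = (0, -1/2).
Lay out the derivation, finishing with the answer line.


f(Y) = (dp/dtau, dq/dtau, -Gamma^p_ij Y'^i Y'^j, -Gamma^q_ij Y'^i Y'^j) with the Gammas evaluated at the stage position; h = 0.100000; intermediate values shown to 6 dp
step 0: p = 0.0000, q = -0.5000, dp/dtau = -0.5000, dq/dtau = -0.2500
step 1:
  k1: at (p, q) = (0.000000, -0.500000), (dp/dtau, dq/dtau) = (-0.500000, -0.250000); Gamma_ppp = 0.000000, Gamma_ppq = -0.875380, Gamma_pqq = -0.437690, Gamma_qpp = 0.000000, Gamma_qpq = -0.802432, Gamma_qqq = -0.401216; k1 = (-0.500000, -0.250000, 0.246201, 0.225684)
  k2: at (p, q) = (-0.025000, -0.512500), (dp/dtau, dq/dtau) = (-0.487690, -0.238716); Gamma_ppp = 0.000000, Gamma_ppq = -0.835322, Gamma_pqq = -0.428103, Gamma_qpp = 0.000000, Gamma_qpq = -0.798098, Gamma_qqq = -0.409025; k2 = (-0.487690, -0.238716, 0.218891, 0.209136)
  k3: at (p, q) = (-0.024384, -0.511936), (dp/dtau, dq/dtau) = (-0.489055, -0.239543); Gamma_ppp = 0.000000, Gamma_ppq = -0.836397, Gamma_pqq = -0.428182, Gamma_qpp = 0.000000, Gamma_qpq = -0.798528, Gamma_qqq = -0.408795; k3 = (-0.489055, -0.239543, 0.220537, 0.210552)
  k4: at (p, q) = (-0.048906, -0.523954), (dp/dtau, dq/dtau) = (-0.477946, -0.228945); Gamma_ppp = 0.000000, Gamma_ppq = -0.799293, Gamma_pqq = -0.418793, Gamma_qpp = 0.000000, Gamma_qpq = -0.792502, Gamma_qqq = -0.415235; k4 = (-0.477946, -0.228945, 0.196874, 0.195201)
  Y <- Y + (h/6)(k1 + 2k2 + 2k3 + k4): p = -0.0489, q = -0.5239, dp/dtau = -0.4780, dq/dtau = -0.2290
step 2:
  k1: at (p, q) = (-0.048857, -0.523924), (dp/dtau, dq/dtau) = (-0.477968, -0.228996); Gamma_ppp = 0.000000, Gamma_ppq = -0.799366, Gamma_pqq = -0.418807, Gamma_qpp = 0.000000, Gamma_qpq = -0.792523, Gamma_qqq = -0.415222; k1 = (-0.477968, -0.228996, 0.196947, 0.195261)
  k2: at (p, q) = (-0.072756, -0.535374), (dp/dtau, dq/dtau) = (-0.468120, -0.219233); Gamma_ppp = 0.000000, Gamma_ppq = -0.765281, Gamma_pqq = -0.409711, Gamma_qpp = 0.000000, Gamma_qpq = -0.785332, Gamma_qqq = -0.420447; k2 = (-0.468120, -0.219233, 0.176769, 0.181401)
  k3: at (p, q) = (-0.072263, -0.534886), (dp/dtau, dq/dtau) = (-0.469129, -0.219926); Gamma_ppp = 0.000000, Gamma_ppq = -0.766061, Gamma_pqq = -0.409755, Gamma_qpp = 0.000000, Gamma_qpq = -0.785771, Gamma_qqq = -0.420298; k3 = (-0.469129, -0.219926, 0.177893, 0.182470)
  k4: at (p, q) = (-0.095770, -0.545917), (dp/dtau, dq/dtau) = (-0.460179, -0.210749); Gamma_ppp = 0.000000, Gamma_ppq = -0.734396, Gamma_pqq = -0.400919, Gamma_qpp = 0.000000, Gamma_qpq = -0.777712, Gamma_qqq = -0.424566; k4 = (-0.460179, -0.210749, 0.160253, 0.169705)
  Y <- Y + (h/6)(k1 + 2k2 + 2k3 + k4): p = -0.0957, q = -0.5459, dp/dtau = -0.4602, dq/dtau = -0.2108

Answer: p = -0.0957, q = -0.5459, dp/dtau = -0.4602, dq/dtau = -0.2108


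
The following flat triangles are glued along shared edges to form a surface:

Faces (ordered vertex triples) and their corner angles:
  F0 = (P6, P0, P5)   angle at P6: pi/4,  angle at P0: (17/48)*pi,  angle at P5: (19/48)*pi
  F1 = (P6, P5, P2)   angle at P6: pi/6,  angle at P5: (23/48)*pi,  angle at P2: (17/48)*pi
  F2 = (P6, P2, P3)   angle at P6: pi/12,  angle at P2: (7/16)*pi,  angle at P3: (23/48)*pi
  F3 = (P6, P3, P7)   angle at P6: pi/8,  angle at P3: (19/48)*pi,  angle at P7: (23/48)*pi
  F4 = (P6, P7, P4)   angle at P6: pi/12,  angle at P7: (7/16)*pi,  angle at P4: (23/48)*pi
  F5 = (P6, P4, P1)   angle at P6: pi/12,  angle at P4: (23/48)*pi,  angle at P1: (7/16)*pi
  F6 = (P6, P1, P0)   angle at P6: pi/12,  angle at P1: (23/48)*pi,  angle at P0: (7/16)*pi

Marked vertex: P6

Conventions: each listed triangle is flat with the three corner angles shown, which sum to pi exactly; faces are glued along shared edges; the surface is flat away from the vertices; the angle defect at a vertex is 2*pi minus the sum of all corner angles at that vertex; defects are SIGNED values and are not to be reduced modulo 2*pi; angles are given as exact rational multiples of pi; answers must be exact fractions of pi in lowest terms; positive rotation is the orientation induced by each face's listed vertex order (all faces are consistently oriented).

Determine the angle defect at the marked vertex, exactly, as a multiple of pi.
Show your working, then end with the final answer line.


Sum of corner angles at P6: (7/8)*pi
defect = 2*pi - (7/8)*pi

Answer: defect(P6) = (9/8)*pi
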